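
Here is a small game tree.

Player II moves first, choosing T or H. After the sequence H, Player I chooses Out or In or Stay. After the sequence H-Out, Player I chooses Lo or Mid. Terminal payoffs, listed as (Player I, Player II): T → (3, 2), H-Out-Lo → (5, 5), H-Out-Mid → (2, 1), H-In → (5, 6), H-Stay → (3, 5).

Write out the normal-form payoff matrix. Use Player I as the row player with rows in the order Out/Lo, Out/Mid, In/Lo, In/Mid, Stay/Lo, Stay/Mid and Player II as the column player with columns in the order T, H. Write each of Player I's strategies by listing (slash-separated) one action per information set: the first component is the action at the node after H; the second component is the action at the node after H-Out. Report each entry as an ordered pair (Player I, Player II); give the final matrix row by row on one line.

Row Out/Lo: T→(3,2), H→(5,5)
Row Out/Mid: T→(3,2), H→(2,1)
Row In/Lo: T→(3,2), H→(5,6)
Row In/Mid: T→(3,2), H→(5,6)
Row Stay/Lo: T→(3,2), H→(3,5)
Row Stay/Mid: T→(3,2), H→(3,5)

Out/Lo: (3,2) (5,5) | Out/Mid: (3,2) (2,1) | In/Lo: (3,2) (5,6) | In/Mid: (3,2) (5,6) | Stay/Lo: (3,2) (3,5) | Stay/Mid: (3,2) (3,5)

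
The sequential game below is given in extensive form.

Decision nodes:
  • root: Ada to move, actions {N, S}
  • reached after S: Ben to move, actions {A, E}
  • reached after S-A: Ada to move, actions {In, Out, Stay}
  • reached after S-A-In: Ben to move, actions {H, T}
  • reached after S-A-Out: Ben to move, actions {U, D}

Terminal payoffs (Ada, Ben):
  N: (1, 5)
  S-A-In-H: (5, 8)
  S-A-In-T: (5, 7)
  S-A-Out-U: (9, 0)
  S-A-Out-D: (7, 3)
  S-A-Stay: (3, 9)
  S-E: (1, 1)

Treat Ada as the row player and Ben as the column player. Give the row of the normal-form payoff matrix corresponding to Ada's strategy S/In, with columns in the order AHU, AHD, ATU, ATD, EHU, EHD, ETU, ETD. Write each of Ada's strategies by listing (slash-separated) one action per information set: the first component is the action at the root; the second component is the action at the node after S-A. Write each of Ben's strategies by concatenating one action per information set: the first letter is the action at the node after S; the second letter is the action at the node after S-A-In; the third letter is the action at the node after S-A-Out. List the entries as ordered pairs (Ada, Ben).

vs AHU: Ada plays S → Ben plays A at [S] → Ada plays In at [S-A] → Ben plays H at [S-A-In] → (5, 8)
vs AHD: Ada plays S → Ben plays A at [S] → Ada plays In at [S-A] → Ben plays H at [S-A-In] → (5, 8)
vs ATU: Ada plays S → Ben plays A at [S] → Ada plays In at [S-A] → Ben plays T at [S-A-In] → (5, 7)
vs ATD: Ada plays S → Ben plays A at [S] → Ada plays In at [S-A] → Ben plays T at [S-A-In] → (5, 7)
vs EHU: Ada plays S → Ben plays E at [S] → (1, 1)
vs EHD: Ada plays S → Ben plays E at [S] → (1, 1)
vs ETU: Ada plays S → Ben plays E at [S] → (1, 1)
vs ETD: Ada plays S → Ben plays E at [S] → (1, 1)

(5,8) (5,8) (5,7) (5,7) (1,1) (1,1) (1,1) (1,1)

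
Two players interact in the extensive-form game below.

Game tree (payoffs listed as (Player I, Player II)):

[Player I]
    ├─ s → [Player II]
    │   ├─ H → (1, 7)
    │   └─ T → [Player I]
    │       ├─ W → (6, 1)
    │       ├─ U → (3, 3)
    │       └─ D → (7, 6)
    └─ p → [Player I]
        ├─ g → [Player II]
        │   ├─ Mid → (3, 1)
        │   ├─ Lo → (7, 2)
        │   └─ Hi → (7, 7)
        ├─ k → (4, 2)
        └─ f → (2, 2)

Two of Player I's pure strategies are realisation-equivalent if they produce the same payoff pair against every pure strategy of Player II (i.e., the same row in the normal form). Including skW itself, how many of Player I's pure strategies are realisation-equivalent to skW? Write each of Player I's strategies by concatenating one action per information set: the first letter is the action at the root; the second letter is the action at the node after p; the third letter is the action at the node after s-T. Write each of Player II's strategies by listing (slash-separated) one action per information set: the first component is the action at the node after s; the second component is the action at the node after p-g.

3

Row for skW (columns H/Mid, H/Lo, H/Hi, T/Mid, T/Lo, T/Hi): (1,7) (1,7) (1,7) (6,1) (6,1) (6,1).
Under skW, Player I's choice at the node after p can never be reached regardless of what Player II does, so varying those choices leaves every outcome unchanged.
Holding the reachable choices fixed and varying the unreachable one freely already gives 3 equivalent strategies.
No other strategy reproduces this row, so those 3 are the full class: sgW, skW, sfW.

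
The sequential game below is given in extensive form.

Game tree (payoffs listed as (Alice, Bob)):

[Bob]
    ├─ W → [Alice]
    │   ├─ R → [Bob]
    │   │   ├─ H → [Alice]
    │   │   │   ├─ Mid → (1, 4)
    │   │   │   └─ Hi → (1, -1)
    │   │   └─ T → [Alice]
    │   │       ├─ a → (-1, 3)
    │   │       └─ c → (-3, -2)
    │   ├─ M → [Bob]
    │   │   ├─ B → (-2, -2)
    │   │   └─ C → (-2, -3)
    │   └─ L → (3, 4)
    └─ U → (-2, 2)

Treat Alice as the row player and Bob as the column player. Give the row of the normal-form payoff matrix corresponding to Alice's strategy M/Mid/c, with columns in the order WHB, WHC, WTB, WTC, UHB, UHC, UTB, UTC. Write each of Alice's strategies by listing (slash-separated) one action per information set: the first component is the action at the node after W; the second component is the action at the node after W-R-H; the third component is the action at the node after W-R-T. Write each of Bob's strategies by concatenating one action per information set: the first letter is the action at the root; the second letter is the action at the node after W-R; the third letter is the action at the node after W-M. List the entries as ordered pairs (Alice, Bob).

(-2,-2) (-2,-3) (-2,-2) (-2,-3) (-2,2) (-2,2) (-2,2) (-2,2)

vs WHB: Bob plays W → Alice plays M at [W] → Bob plays B at [W-M] → (-2, -2)
vs WHC: Bob plays W → Alice plays M at [W] → Bob plays C at [W-M] → (-2, -3)
vs WTB: Bob plays W → Alice plays M at [W] → Bob plays B at [W-M] → (-2, -2)
vs WTC: Bob plays W → Alice plays M at [W] → Bob plays C at [W-M] → (-2, -3)
vs UHB: Bob plays U → (-2, 2)
vs UHC: Bob plays U → (-2, 2)
vs UTB: Bob plays U → (-2, 2)
vs UTC: Bob plays U → (-2, 2)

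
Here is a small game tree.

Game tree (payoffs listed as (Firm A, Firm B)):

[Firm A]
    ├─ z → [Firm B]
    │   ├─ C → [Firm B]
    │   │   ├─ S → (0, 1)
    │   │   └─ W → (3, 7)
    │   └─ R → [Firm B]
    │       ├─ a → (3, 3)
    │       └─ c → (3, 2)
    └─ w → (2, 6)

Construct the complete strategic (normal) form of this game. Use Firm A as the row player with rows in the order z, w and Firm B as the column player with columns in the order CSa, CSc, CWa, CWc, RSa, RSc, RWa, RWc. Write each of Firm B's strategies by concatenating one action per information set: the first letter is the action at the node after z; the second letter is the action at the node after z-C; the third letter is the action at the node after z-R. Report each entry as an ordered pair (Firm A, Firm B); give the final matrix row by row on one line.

Row z: CSa→(0,1), CSc→(0,1), CWa→(3,7), CWc→(3,7), RSa→(3,3), RSc→(3,2), RWa→(3,3), RWc→(3,2)
Row w: CSa→(2,6), CSc→(2,6), CWa→(2,6), CWc→(2,6), RSa→(2,6), RSc→(2,6), RWa→(2,6), RWc→(2,6)

z: (0,1) (0,1) (3,7) (3,7) (3,3) (3,2) (3,3) (3,2) | w: (2,6) (2,6) (2,6) (2,6) (2,6) (2,6) (2,6) (2,6)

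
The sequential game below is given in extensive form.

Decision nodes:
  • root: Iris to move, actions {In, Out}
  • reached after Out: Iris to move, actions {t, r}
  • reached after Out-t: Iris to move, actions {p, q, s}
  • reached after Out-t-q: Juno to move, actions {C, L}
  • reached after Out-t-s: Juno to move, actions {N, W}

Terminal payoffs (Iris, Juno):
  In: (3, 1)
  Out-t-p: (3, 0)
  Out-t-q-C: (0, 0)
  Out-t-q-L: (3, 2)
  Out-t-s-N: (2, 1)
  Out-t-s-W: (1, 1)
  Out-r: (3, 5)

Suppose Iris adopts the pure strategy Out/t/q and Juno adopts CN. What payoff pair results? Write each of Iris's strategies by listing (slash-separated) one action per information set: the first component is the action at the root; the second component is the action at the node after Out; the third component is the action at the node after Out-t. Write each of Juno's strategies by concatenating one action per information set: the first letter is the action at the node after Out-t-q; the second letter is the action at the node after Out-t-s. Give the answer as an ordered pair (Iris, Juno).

(0, 0)

Trace the play path from the root:
  Iris plays Out
  Iris plays t at [Out]
  Iris plays q at [Out-t]
  Juno plays C at [Out-t-q]
→ terminal payoff (0, 0).
(Juno's choice at the node after Out-t-s is never reached on this path, so it doesn't affect the outcome.)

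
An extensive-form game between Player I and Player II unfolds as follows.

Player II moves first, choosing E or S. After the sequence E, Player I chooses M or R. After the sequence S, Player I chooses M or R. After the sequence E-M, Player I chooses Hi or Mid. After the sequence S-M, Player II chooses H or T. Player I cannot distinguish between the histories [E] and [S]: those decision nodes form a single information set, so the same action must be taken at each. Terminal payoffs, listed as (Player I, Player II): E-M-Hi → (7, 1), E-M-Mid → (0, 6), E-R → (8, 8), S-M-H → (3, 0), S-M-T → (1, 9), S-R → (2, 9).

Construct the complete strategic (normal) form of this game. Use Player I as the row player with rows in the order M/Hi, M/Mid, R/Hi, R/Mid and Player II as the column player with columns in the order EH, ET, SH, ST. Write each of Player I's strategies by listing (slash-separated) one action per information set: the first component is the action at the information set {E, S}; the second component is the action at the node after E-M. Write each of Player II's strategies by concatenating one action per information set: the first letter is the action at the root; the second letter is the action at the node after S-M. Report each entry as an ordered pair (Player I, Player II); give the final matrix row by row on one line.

            EH       ET       SH       ST
 M/Hi    (7,1)    (7,1)    (3,0)    (1,9)
M/Mid    (0,6)    (0,6)    (3,0)    (1,9)
 R/Hi    (8,8)    (8,8)    (2,9)    (2,9)
R/Mid    (8,8)    (8,8)    (2,9)    (2,9)

M/Hi: (7,1) (7,1) (3,0) (1,9) | M/Mid: (0,6) (0,6) (3,0) (1,9) | R/Hi: (8,8) (8,8) (2,9) (2,9) | R/Mid: (8,8) (8,8) (2,9) (2,9)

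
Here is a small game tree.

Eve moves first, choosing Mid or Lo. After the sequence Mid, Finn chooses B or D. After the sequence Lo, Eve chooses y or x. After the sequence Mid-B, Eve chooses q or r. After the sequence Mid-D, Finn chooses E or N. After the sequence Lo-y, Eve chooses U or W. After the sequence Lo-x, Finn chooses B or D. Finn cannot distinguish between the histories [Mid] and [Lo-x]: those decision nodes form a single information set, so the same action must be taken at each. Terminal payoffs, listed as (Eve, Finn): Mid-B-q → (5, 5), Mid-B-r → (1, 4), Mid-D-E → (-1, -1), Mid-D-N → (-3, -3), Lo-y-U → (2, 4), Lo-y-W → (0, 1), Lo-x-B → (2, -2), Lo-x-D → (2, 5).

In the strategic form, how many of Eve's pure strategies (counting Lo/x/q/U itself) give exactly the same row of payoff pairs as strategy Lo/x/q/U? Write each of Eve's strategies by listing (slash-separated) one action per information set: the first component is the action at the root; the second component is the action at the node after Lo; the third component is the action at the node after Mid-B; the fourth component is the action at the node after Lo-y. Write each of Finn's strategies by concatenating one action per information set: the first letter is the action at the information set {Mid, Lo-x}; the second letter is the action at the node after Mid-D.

Row for Lo/x/q/U (columns BE, BN, DE, DN): (2,-2) (2,-2) (2,5) (2,5).
Under Lo/x/q/U, Eve's choice at the node after Mid-B and at the node after Lo-y can never be reached regardless of what Finn does, so varying those choices leaves every outcome unchanged.
Holding the reachable choices fixed and varying the unreachable ones freely already gives 2 × 2 = 4 equivalent strategies.
No other strategy reproduces this row, so those 4 are the full class: Lo/x/q/U, Lo/x/q/W, Lo/x/r/U, Lo/x/r/W.

4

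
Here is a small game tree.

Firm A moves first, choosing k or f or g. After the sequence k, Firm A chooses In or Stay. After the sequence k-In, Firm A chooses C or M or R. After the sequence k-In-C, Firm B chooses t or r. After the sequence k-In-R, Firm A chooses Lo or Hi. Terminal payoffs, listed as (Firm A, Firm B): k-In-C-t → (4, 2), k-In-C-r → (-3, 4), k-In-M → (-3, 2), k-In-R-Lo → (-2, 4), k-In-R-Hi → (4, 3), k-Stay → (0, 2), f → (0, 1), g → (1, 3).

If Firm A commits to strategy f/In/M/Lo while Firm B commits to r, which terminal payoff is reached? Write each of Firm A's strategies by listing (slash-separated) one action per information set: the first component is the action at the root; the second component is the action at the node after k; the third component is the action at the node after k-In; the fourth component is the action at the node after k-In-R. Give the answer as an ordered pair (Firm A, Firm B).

Trace the play path from the root:
  Firm A plays f
→ terminal payoff (0, 1).
(Firm A's choice at the node after k is never reached on this path, so it doesn't affect the outcome.)

(0, 1)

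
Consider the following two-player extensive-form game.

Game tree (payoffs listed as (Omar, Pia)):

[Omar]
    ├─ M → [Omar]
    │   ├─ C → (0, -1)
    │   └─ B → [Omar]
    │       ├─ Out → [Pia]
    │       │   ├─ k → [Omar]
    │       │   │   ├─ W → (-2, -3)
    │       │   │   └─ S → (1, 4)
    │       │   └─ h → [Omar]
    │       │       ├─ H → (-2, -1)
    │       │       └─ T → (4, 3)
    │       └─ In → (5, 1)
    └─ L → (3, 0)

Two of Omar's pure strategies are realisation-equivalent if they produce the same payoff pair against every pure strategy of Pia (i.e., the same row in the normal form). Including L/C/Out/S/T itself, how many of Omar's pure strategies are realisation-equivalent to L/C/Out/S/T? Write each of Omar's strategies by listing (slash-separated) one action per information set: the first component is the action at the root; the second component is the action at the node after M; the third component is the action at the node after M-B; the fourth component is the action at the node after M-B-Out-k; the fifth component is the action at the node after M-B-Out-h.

16

Row for L/C/Out/S/T (columns k, h): (3,0) (3,0).
Under L/C/Out/S/T, Omar's choice at the node after M and at the node after M-B and at the node after M-B-Out-k and at the node after M-B-Out-h can never be reached regardless of what Pia does, so varying those choices leaves every outcome unchanged.
Holding the reachable choices fixed and varying the unreachable ones freely already gives 2 × 2 × 2 × 2 = 16 equivalent strategies.
No other strategy reproduces this row, so those 16 are the full class: L/C/Out/W/H, L/C/Out/W/T, L/C/Out/S/H, L/C/Out/S/T, L/C/In/W/H, L/C/In/W/T, L/C/In/S/H, L/C/In/S/T, L/B/Out/W/H, L/B/Out/W/T, L/B/Out/S/H, L/B/Out/S/T, L/B/In/W/H, L/B/In/W/T, L/B/In/S/H, L/B/In/S/T.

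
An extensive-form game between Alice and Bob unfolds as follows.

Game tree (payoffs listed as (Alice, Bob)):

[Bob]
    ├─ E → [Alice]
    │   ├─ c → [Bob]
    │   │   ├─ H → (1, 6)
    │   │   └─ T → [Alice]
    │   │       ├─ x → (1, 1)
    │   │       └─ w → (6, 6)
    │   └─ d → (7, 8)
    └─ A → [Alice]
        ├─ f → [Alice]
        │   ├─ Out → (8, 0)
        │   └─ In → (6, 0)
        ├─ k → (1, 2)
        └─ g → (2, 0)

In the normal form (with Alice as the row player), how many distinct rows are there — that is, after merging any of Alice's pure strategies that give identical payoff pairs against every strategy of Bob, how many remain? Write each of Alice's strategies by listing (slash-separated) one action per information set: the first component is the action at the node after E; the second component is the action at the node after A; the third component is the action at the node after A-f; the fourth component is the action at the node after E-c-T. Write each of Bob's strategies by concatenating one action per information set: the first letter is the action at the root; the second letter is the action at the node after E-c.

Alice has 24 pure strategies: c/f/Out/x, c/f/Out/w, c/f/In/x, c/f/In/w, c/k/Out/x, c/k/Out/w, c/k/In/x, c/k/In/w, c/g/Out/x, c/g/Out/w, c/g/In/x, c/g/In/w, d/f/Out/x, d/f/Out/w, d/f/In/x, d/f/In/w, d/k/Out/x, d/k/Out/w, d/k/In/x, d/k/In/w, d/g/Out/x, d/g/Out/w, d/g/In/x, d/g/In/w. Columns: EH, ET, AH, AT.
{c/f/Out/x} → row (1,6) (1,1) (8,0) (8,0)
{c/f/Out/w} → row (1,6) (6,6) (8,0) (8,0)
{c/f/In/x} → row (1,6) (1,1) (6,0) (6,0)
{c/f/In/w} → row (1,6) (6,6) (6,0) (6,0)
{c/k/Out/x, c/k/In/x} → row (1,6) (1,1) (1,2) (1,2)
{c/k/Out/w, c/k/In/w} → row (1,6) (6,6) (1,2) (1,2)
{c/g/Out/x, c/g/In/x} → row (1,6) (1,1) (2,0) (2,0)
{c/g/Out/w, c/g/In/w} → row (1,6) (6,6) (2,0) (2,0)
{d/f/Out/x, d/f/Out/w} → row (7,8) (7,8) (8,0) (8,0)
{d/f/In/x, d/f/In/w} → row (7,8) (7,8) (6,0) (6,0)
{d/k/Out/x, d/k/Out/w, d/k/In/x, d/k/In/w} → row (7,8) (7,8) (1,2) (1,2)
{d/g/Out/x, d/g/Out/w, d/g/In/x, d/g/In/w} → row (7,8) (7,8) (2,0) (2,0)
That's 12 distinct rows out of 24 strategies.

12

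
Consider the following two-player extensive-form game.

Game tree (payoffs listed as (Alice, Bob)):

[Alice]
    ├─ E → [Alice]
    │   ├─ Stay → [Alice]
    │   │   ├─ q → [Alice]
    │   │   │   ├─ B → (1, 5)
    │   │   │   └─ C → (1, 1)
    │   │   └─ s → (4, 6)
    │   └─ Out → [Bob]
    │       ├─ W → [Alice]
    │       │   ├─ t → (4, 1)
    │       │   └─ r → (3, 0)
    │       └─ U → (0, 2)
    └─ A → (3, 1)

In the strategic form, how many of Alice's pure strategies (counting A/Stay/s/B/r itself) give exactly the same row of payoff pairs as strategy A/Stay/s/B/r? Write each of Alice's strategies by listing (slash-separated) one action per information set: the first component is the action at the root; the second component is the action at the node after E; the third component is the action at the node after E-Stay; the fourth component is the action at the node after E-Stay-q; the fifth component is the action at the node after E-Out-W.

Row for A/Stay/s/B/r (columns W, U): (3,1) (3,1).
Under A/Stay/s/B/r, Alice's choice at the node after E and at the node after E-Stay and at the node after E-Stay-q and at the node after E-Out-W can never be reached regardless of what Bob does, so varying those choices leaves every outcome unchanged.
Holding the reachable choices fixed and varying the unreachable ones freely already gives 2 × 2 × 2 × 2 = 16 equivalent strategies.
No other strategy reproduces this row, so those 16 are the full class: A/Stay/q/B/t, A/Stay/q/B/r, A/Stay/q/C/t, A/Stay/q/C/r, A/Stay/s/B/t, A/Stay/s/B/r, A/Stay/s/C/t, A/Stay/s/C/r, A/Out/q/B/t, A/Out/q/B/r, A/Out/q/C/t, A/Out/q/C/r, A/Out/s/B/t, A/Out/s/B/r, A/Out/s/C/t, A/Out/s/C/r.

16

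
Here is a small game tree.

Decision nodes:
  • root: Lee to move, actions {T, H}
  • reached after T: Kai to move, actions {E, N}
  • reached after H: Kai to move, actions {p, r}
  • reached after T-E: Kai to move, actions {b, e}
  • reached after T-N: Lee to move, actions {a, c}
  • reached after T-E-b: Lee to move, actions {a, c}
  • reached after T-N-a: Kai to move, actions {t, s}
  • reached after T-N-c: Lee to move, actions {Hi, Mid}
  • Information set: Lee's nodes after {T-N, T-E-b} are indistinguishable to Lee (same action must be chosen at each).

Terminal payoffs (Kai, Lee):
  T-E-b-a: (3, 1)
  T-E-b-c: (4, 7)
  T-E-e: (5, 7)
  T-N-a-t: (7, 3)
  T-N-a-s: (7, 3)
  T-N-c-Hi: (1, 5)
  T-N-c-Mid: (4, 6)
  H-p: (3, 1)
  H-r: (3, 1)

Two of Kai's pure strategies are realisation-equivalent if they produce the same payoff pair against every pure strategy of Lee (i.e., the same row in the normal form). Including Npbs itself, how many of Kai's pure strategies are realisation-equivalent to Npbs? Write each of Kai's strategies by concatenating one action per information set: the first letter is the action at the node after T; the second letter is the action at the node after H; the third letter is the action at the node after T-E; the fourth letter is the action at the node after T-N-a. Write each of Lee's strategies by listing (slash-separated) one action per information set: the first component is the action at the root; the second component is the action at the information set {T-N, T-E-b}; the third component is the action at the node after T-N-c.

8

Row for Npbs (columns T/a/Hi, T/a/Mid, T/c/Hi, T/c/Mid, H/a/Hi, H/a/Mid, H/c/Hi, H/c/Mid): (7,3) (7,3) (1,5) (4,6) (3,1) (3,1) (3,1) (3,1).
Under Npbs, Kai's choice at the node after T-E can never be reached regardless of what Lee does, so varying those choices leaves every outcome unchanged.
Holding the reachable choices fixed and varying the unreachable one freely already gives 2 equivalent strategies.
Checking the remaining rows, Npbt, Npet, Nrbt, Nrbs, Nret, Nres also happen to give the same payoffs in every column, bringing the total to 8: Npbt, Npbs, Npet, Npes, Nrbt, Nrbs, Nret, Nres.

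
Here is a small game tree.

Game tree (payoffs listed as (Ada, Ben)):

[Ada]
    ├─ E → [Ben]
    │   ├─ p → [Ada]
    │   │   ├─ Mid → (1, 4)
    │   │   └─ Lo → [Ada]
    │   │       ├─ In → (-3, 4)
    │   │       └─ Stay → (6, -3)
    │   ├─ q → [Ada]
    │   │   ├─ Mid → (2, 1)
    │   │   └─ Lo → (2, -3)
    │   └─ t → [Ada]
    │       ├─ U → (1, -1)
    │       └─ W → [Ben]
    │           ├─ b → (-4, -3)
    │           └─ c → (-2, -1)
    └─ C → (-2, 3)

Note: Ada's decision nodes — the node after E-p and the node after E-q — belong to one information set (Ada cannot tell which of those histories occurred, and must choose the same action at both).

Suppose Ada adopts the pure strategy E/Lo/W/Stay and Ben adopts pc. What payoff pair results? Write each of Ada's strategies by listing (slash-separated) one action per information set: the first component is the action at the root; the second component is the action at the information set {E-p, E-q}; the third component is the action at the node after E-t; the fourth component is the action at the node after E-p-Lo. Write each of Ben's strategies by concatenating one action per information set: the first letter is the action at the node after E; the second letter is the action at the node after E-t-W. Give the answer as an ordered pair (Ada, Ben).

(6, -3)

Trace the play path from the root:
  Ada plays E
  Ben plays p at [E]
  Ada plays Lo at [E-p]
  Ada plays Stay at [E-p-Lo]
→ terminal payoff (6, -3).
(Ada's choice at the node after E-t is never reached on this path, so it doesn't affect the outcome.)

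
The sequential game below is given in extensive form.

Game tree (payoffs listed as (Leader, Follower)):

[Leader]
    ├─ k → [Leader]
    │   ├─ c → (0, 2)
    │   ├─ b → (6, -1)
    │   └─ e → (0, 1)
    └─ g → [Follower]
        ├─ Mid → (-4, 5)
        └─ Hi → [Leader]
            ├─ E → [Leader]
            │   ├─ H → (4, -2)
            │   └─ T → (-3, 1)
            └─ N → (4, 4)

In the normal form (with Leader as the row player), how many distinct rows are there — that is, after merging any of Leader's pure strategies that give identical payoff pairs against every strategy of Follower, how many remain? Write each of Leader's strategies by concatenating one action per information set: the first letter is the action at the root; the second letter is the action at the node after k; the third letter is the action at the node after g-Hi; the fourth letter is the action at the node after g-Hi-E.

6

Leader has 24 pure strategies: kcEH, kcET, kcNH, kcNT, kbEH, kbET, kbNH, kbNT, keEH, keET, keNH, keNT, gcEH, gcET, gcNH, gcNT, gbEH, gbET, gbNH, gbNT, geEH, geET, geNH, geNT. Columns: Mid, Hi.
{kcEH, kcET, kcNH, kcNT} → row (0,2) (0,2)
{kbEH, kbET, kbNH, kbNT} → row (6,-1) (6,-1)
{keEH, keET, keNH, keNT} → row (0,1) (0,1)
{gcEH, gbEH, geEH} → row (-4,5) (4,-2)
{gcET, gbET, geET} → row (-4,5) (-3,1)
{gcNH, gcNT, gbNH, gbNT, geNH, geNT} → row (-4,5) (4,4)
That's 6 distinct rows out of 24 strategies.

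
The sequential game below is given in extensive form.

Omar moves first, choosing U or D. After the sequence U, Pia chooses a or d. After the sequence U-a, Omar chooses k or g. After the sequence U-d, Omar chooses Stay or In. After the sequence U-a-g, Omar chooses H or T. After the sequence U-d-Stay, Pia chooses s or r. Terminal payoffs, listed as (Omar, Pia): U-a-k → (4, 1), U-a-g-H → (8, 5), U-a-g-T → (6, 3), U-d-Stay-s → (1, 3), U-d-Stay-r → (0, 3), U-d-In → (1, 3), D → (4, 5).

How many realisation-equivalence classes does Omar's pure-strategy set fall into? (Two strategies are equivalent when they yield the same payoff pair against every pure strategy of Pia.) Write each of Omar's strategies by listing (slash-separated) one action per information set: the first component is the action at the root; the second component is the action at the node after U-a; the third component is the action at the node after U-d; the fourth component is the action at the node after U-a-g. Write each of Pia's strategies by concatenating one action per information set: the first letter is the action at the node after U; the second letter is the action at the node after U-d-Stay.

Omar has 16 pure strategies: U/k/Stay/H, U/k/Stay/T, U/k/In/H, U/k/In/T, U/g/Stay/H, U/g/Stay/T, U/g/In/H, U/g/In/T, D/k/Stay/H, D/k/Stay/T, D/k/In/H, D/k/In/T, D/g/Stay/H, D/g/Stay/T, D/g/In/H, D/g/In/T. Columns: as, ar, ds, dr.
{U/k/Stay/H, U/k/Stay/T} → row (4,1) (4,1) (1,3) (0,3)
{U/k/In/H, U/k/In/T} → row (4,1) (4,1) (1,3) (1,3)
{U/g/Stay/H} → row (8,5) (8,5) (1,3) (0,3)
{U/g/Stay/T} → row (6,3) (6,3) (1,3) (0,3)
{U/g/In/H} → row (8,5) (8,5) (1,3) (1,3)
{U/g/In/T} → row (6,3) (6,3) (1,3) (1,3)
{D/k/Stay/H, D/k/Stay/T, D/k/In/H, D/k/In/T, D/g/Stay/H, D/g/Stay/T, D/g/In/H, D/g/In/T} → row (4,5) (4,5) (4,5) (4,5)
That's 7 distinct rows out of 16 strategies.

7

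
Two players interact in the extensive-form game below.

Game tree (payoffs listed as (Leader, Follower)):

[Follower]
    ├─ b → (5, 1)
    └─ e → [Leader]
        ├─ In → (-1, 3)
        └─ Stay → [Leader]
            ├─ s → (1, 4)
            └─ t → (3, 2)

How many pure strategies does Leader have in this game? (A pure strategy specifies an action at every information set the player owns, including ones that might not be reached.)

Leader owns the node after e with actions {In, Stay} — two choices.
Leader owns the node after e-Stay with actions {s, t} — two choices.
A pure strategy fixes one action at each information set independently, so the count is the product 2 × 2 = 4.

4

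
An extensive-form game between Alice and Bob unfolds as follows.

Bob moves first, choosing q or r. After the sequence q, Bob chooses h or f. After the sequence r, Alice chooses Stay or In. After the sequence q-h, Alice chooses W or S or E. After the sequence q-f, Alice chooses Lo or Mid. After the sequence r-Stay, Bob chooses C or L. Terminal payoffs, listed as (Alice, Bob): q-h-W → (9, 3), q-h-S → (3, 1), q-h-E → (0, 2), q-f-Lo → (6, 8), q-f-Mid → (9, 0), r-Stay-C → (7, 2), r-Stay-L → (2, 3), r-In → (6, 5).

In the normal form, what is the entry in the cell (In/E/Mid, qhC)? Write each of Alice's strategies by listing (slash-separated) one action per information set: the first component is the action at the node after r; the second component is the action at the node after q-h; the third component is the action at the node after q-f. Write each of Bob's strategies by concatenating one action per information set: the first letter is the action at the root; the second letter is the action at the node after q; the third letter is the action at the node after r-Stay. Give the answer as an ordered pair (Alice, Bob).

Trace the play path from the root:
  Bob plays q
  Bob plays h at [q]
  Alice plays E at [q-h]
→ terminal payoff (0, 2).
(Alice's choice at the node after r is never reached on this path, so it doesn't affect the outcome.)

(0, 2)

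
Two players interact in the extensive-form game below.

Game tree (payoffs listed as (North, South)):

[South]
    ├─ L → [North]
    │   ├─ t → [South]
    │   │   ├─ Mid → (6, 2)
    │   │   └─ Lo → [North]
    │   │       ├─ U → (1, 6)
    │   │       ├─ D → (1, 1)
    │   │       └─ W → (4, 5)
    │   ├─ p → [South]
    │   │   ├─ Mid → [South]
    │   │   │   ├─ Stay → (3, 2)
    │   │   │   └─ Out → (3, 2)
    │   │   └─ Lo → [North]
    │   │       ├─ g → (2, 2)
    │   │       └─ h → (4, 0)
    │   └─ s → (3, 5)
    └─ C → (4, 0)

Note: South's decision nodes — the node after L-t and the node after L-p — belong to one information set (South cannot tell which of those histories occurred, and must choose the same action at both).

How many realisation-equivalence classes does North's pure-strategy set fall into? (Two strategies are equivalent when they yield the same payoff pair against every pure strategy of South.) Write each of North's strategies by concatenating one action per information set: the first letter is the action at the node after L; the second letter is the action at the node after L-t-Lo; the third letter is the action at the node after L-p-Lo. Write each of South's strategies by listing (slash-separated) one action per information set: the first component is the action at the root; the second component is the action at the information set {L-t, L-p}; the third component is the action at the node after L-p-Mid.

North has 18 pure strategies: tUg, tUh, tDg, tDh, tWg, tWh, pUg, pUh, pDg, pDh, pWg, pWh, sUg, sUh, sDg, sDh, sWg, sWh. Columns: L/Mid/Stay, L/Mid/Out, L/Lo/Stay, L/Lo/Out, C/Mid/Stay, C/Mid/Out, C/Lo/Stay, C/Lo/Out.
{tUg, tUh} → row (6,2) (6,2) (1,6) (1,6) (4,0) (4,0) (4,0) (4,0)
{tDg, tDh} → row (6,2) (6,2) (1,1) (1,1) (4,0) (4,0) (4,0) (4,0)
{tWg, tWh} → row (6,2) (6,2) (4,5) (4,5) (4,0) (4,0) (4,0) (4,0)
{pUg, pDg, pWg} → row (3,2) (3,2) (2,2) (2,2) (4,0) (4,0) (4,0) (4,0)
{pUh, pDh, pWh} → row (3,2) (3,2) (4,0) (4,0) (4,0) (4,0) (4,0) (4,0)
{sUg, sUh, sDg, sDh, sWg, sWh} → row (3,5) (3,5) (3,5) (3,5) (4,0) (4,0) (4,0) (4,0)
That's 6 distinct rows out of 18 strategies.

6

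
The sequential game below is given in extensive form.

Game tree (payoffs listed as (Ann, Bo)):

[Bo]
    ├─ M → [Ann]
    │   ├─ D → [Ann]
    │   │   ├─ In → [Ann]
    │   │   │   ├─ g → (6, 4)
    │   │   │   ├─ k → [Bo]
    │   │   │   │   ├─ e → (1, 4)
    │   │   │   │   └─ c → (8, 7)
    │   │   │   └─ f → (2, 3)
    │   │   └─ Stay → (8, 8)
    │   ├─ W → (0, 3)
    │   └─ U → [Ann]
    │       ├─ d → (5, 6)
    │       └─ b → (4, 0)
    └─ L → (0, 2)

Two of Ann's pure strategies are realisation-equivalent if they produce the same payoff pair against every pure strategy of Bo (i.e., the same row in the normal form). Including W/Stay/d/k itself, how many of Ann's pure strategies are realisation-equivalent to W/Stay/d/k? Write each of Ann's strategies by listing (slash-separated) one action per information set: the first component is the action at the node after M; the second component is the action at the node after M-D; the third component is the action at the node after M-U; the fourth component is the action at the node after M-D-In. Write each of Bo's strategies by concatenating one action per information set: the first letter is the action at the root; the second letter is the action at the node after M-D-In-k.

Row for W/Stay/d/k (columns Me, Mc, Le, Lc): (0,3) (0,3) (0,2) (0,2).
Under W/Stay/d/k, Ann's choice at the node after M-D and at the node after M-U and at the node after M-D-In can never be reached regardless of what Bo does, so varying those choices leaves every outcome unchanged.
Holding the reachable choices fixed and varying the unreachable ones freely already gives 2 × 2 × 3 = 12 equivalent strategies.
No other strategy reproduces this row, so those 12 are the full class: W/In/d/g, W/In/d/k, W/In/d/f, W/In/b/g, W/In/b/k, W/In/b/f, W/Stay/d/g, W/Stay/d/k, W/Stay/d/f, W/Stay/b/g, W/Stay/b/k, W/Stay/b/f.

12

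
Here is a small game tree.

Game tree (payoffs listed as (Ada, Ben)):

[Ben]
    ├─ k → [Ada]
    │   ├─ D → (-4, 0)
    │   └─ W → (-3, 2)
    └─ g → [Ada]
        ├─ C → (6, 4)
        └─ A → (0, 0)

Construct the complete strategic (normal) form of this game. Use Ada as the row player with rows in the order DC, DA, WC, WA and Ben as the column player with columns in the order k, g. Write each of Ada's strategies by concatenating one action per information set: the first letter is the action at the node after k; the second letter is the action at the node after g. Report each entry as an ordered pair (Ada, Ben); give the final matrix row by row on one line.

DC: (-4,0) (6,4) | DA: (-4,0) (0,0) | WC: (-3,2) (6,4) | WA: (-3,2) (0,0)

Row DC: k→(-4,0), g→(6,4)
Row DA: k→(-4,0), g→(0,0)
Row WC: k→(-3,2), g→(6,4)
Row WA: k→(-3,2), g→(0,0)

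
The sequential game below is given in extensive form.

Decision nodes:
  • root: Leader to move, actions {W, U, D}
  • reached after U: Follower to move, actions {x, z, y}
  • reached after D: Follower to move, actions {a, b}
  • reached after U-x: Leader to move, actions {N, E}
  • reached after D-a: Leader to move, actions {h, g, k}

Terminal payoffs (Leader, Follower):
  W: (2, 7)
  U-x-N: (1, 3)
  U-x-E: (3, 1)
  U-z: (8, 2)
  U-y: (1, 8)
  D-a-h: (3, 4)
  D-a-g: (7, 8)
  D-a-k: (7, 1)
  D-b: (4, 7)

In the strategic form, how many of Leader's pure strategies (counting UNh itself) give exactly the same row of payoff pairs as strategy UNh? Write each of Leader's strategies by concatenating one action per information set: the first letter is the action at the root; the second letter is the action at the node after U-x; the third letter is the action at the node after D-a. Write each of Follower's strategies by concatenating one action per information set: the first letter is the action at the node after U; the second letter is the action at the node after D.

Row for UNh (columns xa, xb, za, zb, ya, yb): (1,3) (1,3) (8,2) (8,2) (1,8) (1,8).
Under UNh, Leader's choice at the node after D-a can never be reached regardless of what Follower does, so varying those choices leaves every outcome unchanged.
Holding the reachable choices fixed and varying the unreachable one freely already gives 3 equivalent strategies.
No other strategy reproduces this row, so those 3 are the full class: UNh, UNg, UNk.

3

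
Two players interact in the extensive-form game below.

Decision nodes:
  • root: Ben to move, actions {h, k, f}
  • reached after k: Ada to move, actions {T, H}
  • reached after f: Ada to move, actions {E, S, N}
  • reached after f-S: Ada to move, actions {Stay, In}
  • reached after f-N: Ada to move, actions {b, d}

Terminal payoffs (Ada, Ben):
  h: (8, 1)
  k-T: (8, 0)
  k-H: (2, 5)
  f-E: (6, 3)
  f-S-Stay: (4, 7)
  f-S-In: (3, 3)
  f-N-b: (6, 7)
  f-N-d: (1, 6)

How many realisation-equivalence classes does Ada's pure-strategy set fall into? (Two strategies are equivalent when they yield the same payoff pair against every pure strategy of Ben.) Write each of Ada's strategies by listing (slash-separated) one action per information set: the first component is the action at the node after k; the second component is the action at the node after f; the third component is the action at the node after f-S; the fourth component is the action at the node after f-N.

Ada has 24 pure strategies: T/E/Stay/b, T/E/Stay/d, T/E/In/b, T/E/In/d, T/S/Stay/b, T/S/Stay/d, T/S/In/b, T/S/In/d, T/N/Stay/b, T/N/Stay/d, T/N/In/b, T/N/In/d, H/E/Stay/b, H/E/Stay/d, H/E/In/b, H/E/In/d, H/S/Stay/b, H/S/Stay/d, H/S/In/b, H/S/In/d, H/N/Stay/b, H/N/Stay/d, H/N/In/b, H/N/In/d. Columns: h, k, f.
{T/E/Stay/b, T/E/Stay/d, T/E/In/b, T/E/In/d} → row (8,1) (8,0) (6,3)
{T/S/Stay/b, T/S/Stay/d} → row (8,1) (8,0) (4,7)
{T/S/In/b, T/S/In/d} → row (8,1) (8,0) (3,3)
{T/N/Stay/b, T/N/In/b} → row (8,1) (8,0) (6,7)
{T/N/Stay/d, T/N/In/d} → row (8,1) (8,0) (1,6)
{H/E/Stay/b, H/E/Stay/d, H/E/In/b, H/E/In/d} → row (8,1) (2,5) (6,3)
{H/S/Stay/b, H/S/Stay/d} → row (8,1) (2,5) (4,7)
{H/S/In/b, H/S/In/d} → row (8,1) (2,5) (3,3)
{H/N/Stay/b, H/N/In/b} → row (8,1) (2,5) (6,7)
{H/N/Stay/d, H/N/In/d} → row (8,1) (2,5) (1,6)
That's 10 distinct rows out of 24 strategies.

10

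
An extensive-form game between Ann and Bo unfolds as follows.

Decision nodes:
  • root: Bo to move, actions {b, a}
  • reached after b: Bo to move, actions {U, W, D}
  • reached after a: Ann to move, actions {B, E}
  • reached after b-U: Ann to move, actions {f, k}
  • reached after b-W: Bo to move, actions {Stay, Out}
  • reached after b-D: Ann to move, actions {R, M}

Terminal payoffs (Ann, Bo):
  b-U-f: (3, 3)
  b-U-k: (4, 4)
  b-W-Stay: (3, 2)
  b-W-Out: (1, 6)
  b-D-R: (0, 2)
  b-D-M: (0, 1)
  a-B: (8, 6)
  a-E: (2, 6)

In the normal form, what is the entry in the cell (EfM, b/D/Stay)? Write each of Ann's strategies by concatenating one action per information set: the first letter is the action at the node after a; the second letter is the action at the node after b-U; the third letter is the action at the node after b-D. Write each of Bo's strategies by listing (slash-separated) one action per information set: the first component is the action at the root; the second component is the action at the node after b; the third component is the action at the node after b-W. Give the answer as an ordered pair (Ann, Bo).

Trace the play path from the root:
  Bo plays b
  Bo plays D at [b]
  Ann plays M at [b-D]
→ terminal payoff (0, 1).
(Ann's choice at the node after a is never reached on this path, so it doesn't affect the outcome.)

(0, 1)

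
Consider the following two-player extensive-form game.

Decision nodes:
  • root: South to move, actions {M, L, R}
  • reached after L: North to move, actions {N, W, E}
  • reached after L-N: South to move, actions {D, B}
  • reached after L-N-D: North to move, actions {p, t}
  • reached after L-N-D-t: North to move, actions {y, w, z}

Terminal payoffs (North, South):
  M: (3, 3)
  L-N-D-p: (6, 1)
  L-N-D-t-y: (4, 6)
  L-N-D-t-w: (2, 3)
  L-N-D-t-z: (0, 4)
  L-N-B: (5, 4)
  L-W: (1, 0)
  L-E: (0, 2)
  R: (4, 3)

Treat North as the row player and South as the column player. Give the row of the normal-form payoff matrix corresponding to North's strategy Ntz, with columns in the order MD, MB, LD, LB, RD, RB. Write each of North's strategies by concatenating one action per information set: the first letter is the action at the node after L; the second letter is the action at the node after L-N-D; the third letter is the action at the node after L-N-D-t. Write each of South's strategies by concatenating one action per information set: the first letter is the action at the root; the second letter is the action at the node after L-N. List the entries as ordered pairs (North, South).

(3,3) (3,3) (0,4) (5,4) (4,3) (4,3)

vs MD: South plays M → (3, 3)
vs MB: South plays M → (3, 3)
vs LD: South plays L → North plays N at [L] → South plays D at [L-N] → North plays t at [L-N-D] → North plays z at [L-N-D-t] → (0, 4)
vs LB: South plays L → North plays N at [L] → South plays B at [L-N] → (5, 4)
vs RD: South plays R → (4, 3)
vs RB: South plays R → (4, 3)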